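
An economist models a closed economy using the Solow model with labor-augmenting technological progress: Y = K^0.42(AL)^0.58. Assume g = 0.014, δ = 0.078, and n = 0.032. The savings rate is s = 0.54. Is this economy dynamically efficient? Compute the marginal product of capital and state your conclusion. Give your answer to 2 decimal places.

n + g + δ = 0.032 + 0.014 + 0.078 = 0.124.
Steady-state k*: s·k^0.42 = 0.124·k gives k* = (0.54/0.124)^(1/0.58) ≈ 12.6379.
MPK = 0.42·12.6379^(-0.58) ≈ 0.0964.
MPK < n+g+δ = 0.124, so the economy is dynamically inefficient (over-saving).

dynamically inefficient; MPK ≈ 0.10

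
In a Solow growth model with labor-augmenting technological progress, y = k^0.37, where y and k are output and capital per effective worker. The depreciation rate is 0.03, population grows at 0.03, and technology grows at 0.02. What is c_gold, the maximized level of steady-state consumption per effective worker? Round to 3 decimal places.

Break-even investment rate: n + g + δ = 0.03 + 0.02 + 0.03 = 0.08.
Maximizing c = f(k) − (n+g+δ)·k gives f'(k) = n+g+δ, i.e. 0.37·k^(0.37−1) = 0.08, so k_gold = (0.37/0.08)^(1/0.63) ≈ 11.3693.
y_gold = 11.3693^0.37 ≈ 2.4582.
c_gold = y_gold − (n+g+δ)·k_gold = 2.4582 − 0.08·11.3693 ≈ 1.5487.

c_gold ≈ 1.549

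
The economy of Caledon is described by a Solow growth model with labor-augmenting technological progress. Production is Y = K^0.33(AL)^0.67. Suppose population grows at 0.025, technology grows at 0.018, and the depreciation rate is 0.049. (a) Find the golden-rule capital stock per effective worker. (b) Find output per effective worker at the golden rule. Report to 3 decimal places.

The effective depreciation rate is n + g + δ = 0.025 + 0.018 + 0.049 = 0.092.
Golden rule sets MPK = n+g+δ: 0.33·k^(0.33−1) = 0.092, so k_gold = (0.33/0.092)^(1/0.67) ≈ 6.7290.
y_gold = 6.7290^0.33 ≈ 1.8760.

(a) k_gold ≈ 6.729; (b) y_gold ≈ 1.876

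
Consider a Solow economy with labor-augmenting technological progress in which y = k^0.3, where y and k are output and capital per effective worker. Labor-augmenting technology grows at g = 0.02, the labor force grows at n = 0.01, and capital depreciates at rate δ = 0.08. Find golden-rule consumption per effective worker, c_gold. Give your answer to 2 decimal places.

Break-even investment rate: n + g + δ = 0.01 + 0.02 + 0.08 = 0.11.
Maximizing c = f(k) − (n+g+δ)·k gives f'(k) = n+g+δ, i.e. 0.3·k^(0.3−1) = 0.11, so k_gold = (0.3/0.11)^(1/0.7) ≈ 4.1925.
y_gold = 4.1925^0.3 ≈ 1.5372.
c_gold = y_gold − (n+g+δ)·k_gold = 1.5372 − 0.11·4.1925 ≈ 1.0761.

c_gold ≈ 1.08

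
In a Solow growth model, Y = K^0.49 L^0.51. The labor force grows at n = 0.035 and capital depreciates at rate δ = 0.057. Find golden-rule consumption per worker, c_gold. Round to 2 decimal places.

c_gold ≈ 2.54

Capital per worker breaks even when investment replaces (n + δ)·k; here n + δ = 0.092.
Maximizing c = f(k) − (n+δ)·k gives f'(k) = n+δ, i.e. 0.49·k^(0.49−1) = 0.092, so k_gold = (0.49/0.092)^(1/0.51) ≈ 26.5662.
y_gold = 26.5662^0.49 ≈ 4.9879.
c_gold = y_gold − (n+δ)·k_gold = 4.9879 − 0.092·26.5662 ≈ 2.5439.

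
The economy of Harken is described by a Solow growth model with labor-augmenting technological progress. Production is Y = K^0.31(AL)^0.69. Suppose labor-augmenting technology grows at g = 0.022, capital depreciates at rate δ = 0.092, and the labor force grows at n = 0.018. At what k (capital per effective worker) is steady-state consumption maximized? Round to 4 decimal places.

Capital per effective worker breaks even when investment replaces (n + g + δ)·k; here n + g + δ = 0.132.
Maximizing c = f(k) − (n+g+δ)·k gives f'(k) = n+g+δ, i.e. 0.31·k^(0.31−1) = 0.132, so k_gold = (0.31/0.132)^(1/0.69) ≈ 3.4465.

k_gold ≈ 3.4465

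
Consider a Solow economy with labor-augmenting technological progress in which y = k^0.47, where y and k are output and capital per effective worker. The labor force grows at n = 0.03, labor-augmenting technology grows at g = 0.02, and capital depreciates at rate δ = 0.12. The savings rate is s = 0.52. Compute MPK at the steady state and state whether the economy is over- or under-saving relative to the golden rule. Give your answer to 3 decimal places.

Break-even investment rate: n + g + δ = 0.03 + 0.02 + 0.12 = 0.17.
Steady-state k*: s·k^0.47 = 0.17·k gives k* = (0.52/0.17)^(1/0.53) ≈ 8.2440.
MPK = 0.47·8.2440^(-0.53) ≈ 0.1537.
MPK < n+g+δ = 0.17, so the economy is dynamically inefficient (over-saving).

over-saving; MPK ≈ 0.154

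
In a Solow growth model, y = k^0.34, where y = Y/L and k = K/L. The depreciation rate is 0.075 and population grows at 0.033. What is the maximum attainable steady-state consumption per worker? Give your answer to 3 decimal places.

c_gold ≈ 1.192

Capital per worker breaks even when investment replaces (n + δ)·k; here n + δ = 0.108.
Golden rule sets MPK = n+δ: 0.34·k^(0.34−1) = 0.108, so k_gold = (0.34/0.108)^(1/0.66) ≈ 5.6837.
y_gold = 5.6837^0.34 ≈ 1.8054.
c_gold = y_gold − (n+δ)·k_gold = 1.8054 − 0.108·5.6837 ≈ 1.1916.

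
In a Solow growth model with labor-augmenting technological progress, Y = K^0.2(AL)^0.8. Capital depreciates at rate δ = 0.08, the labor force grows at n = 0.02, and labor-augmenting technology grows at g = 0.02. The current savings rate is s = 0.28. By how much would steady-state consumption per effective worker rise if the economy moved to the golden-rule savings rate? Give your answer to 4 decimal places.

n + g + δ = 0.02 + 0.02 + 0.08 = 0.12.
Current steady state (s = 0.28): k* = (0.28/0.12)^(1/0.8) ≈ 2.8838, y* = 2.8838^0.2 ≈ 1.2359, c* = (1−0.28)·1.2359 ≈ 0.8899.
At the golden rule the marginal product of capital equals n+g+δ: 0.2·k^(0.2−1) = 0.12. Solving, k_gold = (0.2/0.12)^(1/0.8) ≈ 1.8937.
y_gold = 1.8937^0.2 ≈ 1.1362, c_gold = y_gold − 0.12·k_gold ≈ 0.9090.
Gain: Δc = 0.9090 − 0.8899 ≈ 0.0191.

Δc ≈ 0.0191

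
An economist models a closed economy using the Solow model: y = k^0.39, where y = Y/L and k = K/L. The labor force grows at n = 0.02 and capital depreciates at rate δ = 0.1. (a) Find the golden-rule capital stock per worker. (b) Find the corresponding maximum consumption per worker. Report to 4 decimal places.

(a) k_gold ≈ 6.9048; (b) c_gold ≈ 1.2960

The effective depreciation rate is n + δ = 0.02 + 0.1 = 0.12.
Setting f'(k) = n+δ gives 0.39·k^(0.39−1) = 0.12, hence k_gold = (0.39/0.12)^(1/0.61) ≈ 6.9048.
y_gold = 6.9048^0.39 ≈ 2.1246; c_gold = y_gold − 0.12·k_gold ≈ 1.2960.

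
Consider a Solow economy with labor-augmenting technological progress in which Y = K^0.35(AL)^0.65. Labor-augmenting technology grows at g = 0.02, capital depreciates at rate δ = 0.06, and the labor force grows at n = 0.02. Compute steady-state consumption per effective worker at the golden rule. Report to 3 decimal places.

c_gold ≈ 1.276

The effective depreciation rate is n + g + δ = 0.02 + 0.02 + 0.06 = 0.1.
At the golden rule the marginal product of capital equals n+g+δ: 0.35·k^(0.35−1) = 0.1. Solving, k_gold = (0.35/0.1)^(1/0.65) ≈ 6.8711.
y_gold = 6.8711^0.35 ≈ 1.9632.
c_gold = y_gold − (n+g+δ)·k_gold = 1.9632 − 0.1·6.8711 ≈ 1.2761.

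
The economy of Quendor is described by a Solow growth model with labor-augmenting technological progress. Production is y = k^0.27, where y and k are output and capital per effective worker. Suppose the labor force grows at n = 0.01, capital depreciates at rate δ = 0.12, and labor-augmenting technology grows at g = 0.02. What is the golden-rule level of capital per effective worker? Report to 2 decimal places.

Capital per effective worker breaks even when investment replaces (n + g + δ)·k; here n + g + δ = 0.15.
At the golden rule the marginal product of capital equals n+g+δ: 0.27·k^(0.27−1) = 0.15. Solving, k_gold = (0.27/0.15)^(1/0.73) ≈ 2.2371.

k_gold ≈ 2.24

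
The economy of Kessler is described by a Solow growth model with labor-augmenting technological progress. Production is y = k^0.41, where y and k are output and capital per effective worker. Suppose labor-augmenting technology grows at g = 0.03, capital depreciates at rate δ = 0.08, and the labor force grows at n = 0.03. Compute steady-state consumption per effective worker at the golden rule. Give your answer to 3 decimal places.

c_gold ≈ 1.245

The effective depreciation rate is n + g + δ = 0.03 + 0.03 + 0.08 = 0.14.
Setting f'(k) = n+g+δ gives 0.41·k^(0.41−1) = 0.14, hence k_gold = (0.41/0.14)^(1/0.59) ≈ 6.1793.
y_gold = 6.1793^0.41 ≈ 2.1100.
c_gold = y_gold − (n+g+δ)·k_gold = 2.1100 − 0.14·6.1793 ≈ 1.2449.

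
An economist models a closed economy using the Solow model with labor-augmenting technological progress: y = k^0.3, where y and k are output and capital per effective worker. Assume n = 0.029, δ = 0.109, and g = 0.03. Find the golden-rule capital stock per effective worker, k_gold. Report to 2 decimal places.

Capital per effective worker breaks even when investment replaces (n + g + δ)·k; here n + g + δ = 0.168.
Setting f'(k) = n+g+δ gives 0.3·k^(0.3−1) = 0.168, hence k_gold = (0.3/0.168)^(1/0.7) ≈ 2.2895.

k_gold ≈ 2.29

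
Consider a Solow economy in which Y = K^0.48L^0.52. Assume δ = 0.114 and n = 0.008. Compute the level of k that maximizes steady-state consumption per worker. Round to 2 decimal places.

Break-even investment rate: n + δ = 0.008 + 0.114 = 0.122.
At the golden rule the marginal product of capital equals n+δ: 0.48·k^(0.48−1) = 0.122. Solving, k_gold = (0.48/0.122)^(1/0.52) ≈ 13.9317.

k_gold ≈ 13.93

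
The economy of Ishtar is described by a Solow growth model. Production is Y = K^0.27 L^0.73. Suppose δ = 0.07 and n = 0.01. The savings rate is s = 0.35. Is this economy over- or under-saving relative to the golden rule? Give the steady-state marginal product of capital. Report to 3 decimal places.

over-saving; MPK ≈ 0.062

n + δ = 0.01 + 0.07 = 0.08.
Steady-state k*: s·k^0.27 = 0.08·k gives k* = (0.35/0.08)^(1/0.73) ≈ 7.5518.
MPK = 0.27·7.5518^(-0.73) ≈ 0.0617.
MPK < n+δ = 0.08, so the economy is dynamically inefficient (over-saving).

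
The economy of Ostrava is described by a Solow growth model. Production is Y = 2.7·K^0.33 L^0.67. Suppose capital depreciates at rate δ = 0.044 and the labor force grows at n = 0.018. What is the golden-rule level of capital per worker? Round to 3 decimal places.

n + δ = 0.018 + 0.044 = 0.062.
At the golden rule the marginal product of capital equals n+δ: 0.33·2.7·k^(0.33−1) = 0.062. Solving, k_gold = (0.33·2.7/0.062)^(1/0.67) ≈ 53.4061.

k_gold ≈ 53.406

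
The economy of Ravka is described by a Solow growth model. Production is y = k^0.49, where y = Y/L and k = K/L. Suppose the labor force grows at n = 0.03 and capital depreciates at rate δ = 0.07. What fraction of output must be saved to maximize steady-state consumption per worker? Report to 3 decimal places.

s_gold = 0.490

n + δ = 0.03 + 0.07 = 0.1.
At the golden rule MPK = n+δ, and in any Cobb-Douglas steady state s = (n+δ)·k/y = MPK·k/y = capital's share 0.49.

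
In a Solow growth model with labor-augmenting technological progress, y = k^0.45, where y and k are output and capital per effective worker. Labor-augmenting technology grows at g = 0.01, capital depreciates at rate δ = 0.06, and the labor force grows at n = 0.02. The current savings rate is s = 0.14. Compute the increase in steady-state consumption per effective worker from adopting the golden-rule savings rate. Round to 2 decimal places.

Δc ≈ 0.82

Capital per effective worker breaks even when investment replaces (n + g + δ)·k; here n + g + δ = 0.09.
Current steady state (s = 0.14): k* = (0.14/0.09)^(1/0.55) ≈ 2.2330, y* = 2.2330^0.45 ≈ 1.4355, c* = (1−0.14)·1.4355 ≈ 1.2345.
At the golden rule the marginal product of capital equals n+g+δ: 0.45·k^(0.45−1) = 0.09. Solving, k_gold = (0.45/0.09)^(1/0.55) ≈ 18.6575.
y_gold = 18.6575^0.45 ≈ 3.7315, c_gold = y_gold − 0.09·k_gold ≈ 2.0523.
Gain: Δc = 2.0523 − 1.2345 ≈ 0.8178.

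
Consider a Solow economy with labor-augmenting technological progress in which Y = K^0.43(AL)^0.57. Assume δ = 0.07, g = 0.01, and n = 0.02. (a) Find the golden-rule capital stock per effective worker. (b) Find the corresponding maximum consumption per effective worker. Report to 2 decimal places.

Capital per effective worker breaks even when investment replaces (n + g + δ)·k; here n + g + δ = 0.1.
Maximizing c = f(k) − (n+g+δ)·k gives f'(k) = n+g+δ, i.e. 0.43·k^(0.43−1) = 0.1, so k_gold = (0.43/0.1)^(1/0.57) ≈ 12.9225.
y_gold = 12.9225^0.43 ≈ 3.0052; c_gold = y_gold − 0.1·k_gold ≈ 1.7130.

(a) k_gold ≈ 12.92; (b) c_gold ≈ 1.71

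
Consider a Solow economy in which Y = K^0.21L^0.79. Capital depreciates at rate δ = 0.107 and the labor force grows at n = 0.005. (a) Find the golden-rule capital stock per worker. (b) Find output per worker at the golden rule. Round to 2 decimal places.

Break-even investment rate: n + δ = 0.005 + 0.107 = 0.112.
Setting f'(k) = n+δ gives 0.21·k^(0.21−1) = 0.112, hence k_gold = (0.21/0.112)^(1/0.79) ≈ 2.2160.
y_gold = 2.2160^0.21 ≈ 1.1819.

(a) k_gold ≈ 2.22; (b) y_gold ≈ 1.18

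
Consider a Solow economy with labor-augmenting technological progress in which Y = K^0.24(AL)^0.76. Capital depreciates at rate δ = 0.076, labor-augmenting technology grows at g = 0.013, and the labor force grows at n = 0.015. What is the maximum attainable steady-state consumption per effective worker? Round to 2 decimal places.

Break-even investment rate: n + g + δ = 0.015 + 0.013 + 0.076 = 0.104.
Setting f'(k) = n+g+δ gives 0.24·k^(0.24−1) = 0.104, hence k_gold = (0.24/0.104)^(1/0.76) ≈ 3.0051.
y_gold = 3.0051^0.24 ≈ 1.3022.
c_gold = y_gold − (n+g+δ)·k_gold = 1.3022 − 0.104·3.0051 ≈ 0.9897.

c_gold ≈ 0.99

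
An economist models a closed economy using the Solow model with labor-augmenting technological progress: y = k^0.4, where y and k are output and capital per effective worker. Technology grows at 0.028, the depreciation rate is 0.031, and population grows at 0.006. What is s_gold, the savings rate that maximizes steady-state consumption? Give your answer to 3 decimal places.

s_gold = 0.400

Break-even investment rate: n + g + δ = 0.006 + 0.028 + 0.031 = 0.065.
At the golden rule MPK = n+g+δ, and in any Cobb-Douglas steady state s = (n+g+δ)·k/y = MPK·k/y = capital's share 0.4.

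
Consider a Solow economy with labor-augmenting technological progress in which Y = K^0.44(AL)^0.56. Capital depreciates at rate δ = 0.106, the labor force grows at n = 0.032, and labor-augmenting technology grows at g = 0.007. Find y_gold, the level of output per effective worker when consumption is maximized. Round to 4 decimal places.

The effective depreciation rate is n + g + δ = 0.032 + 0.007 + 0.106 = 0.145.
At the golden rule the marginal product of capital equals n+g+δ: 0.44·k^(0.44−1) = 0.145. Solving, k_gold = (0.44/0.145)^(1/0.56) ≈ 7.2588.
Output: y_gold = k_gold^0.44 = 7.2588^0.44 ≈ 2.3921.

y_gold ≈ 2.3921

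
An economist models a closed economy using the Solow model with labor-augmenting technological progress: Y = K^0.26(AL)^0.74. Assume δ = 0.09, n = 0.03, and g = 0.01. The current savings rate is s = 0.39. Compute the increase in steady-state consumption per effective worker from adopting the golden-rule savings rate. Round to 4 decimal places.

The effective depreciation rate is n + g + δ = 0.03 + 0.01 + 0.09 = 0.13.
Current steady state (s = 0.39): k* = (0.39/0.13)^(1/0.74) ≈ 4.4132, y* = 4.4132^0.26 ≈ 1.4711, c* = (1−0.39)·1.4711 ≈ 0.8974.
At the golden rule the marginal product of capital equals n+g+δ: 0.26·k^(0.26−1) = 0.13. Solving, k_gold = (0.26/0.13)^(1/0.74) ≈ 2.5515.
y_gold = 2.5515^0.26 ≈ 1.2758, c_gold = y_gold − 0.13·k_gold ≈ 0.9441.
Gain: Δc = 0.9441 − 0.8974 ≈ 0.0467.

Δc ≈ 0.0467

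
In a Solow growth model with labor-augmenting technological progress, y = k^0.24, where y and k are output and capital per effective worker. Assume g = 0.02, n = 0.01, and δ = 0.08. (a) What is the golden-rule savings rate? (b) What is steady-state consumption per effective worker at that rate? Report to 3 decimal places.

(a) s_gold = 0.240; (b) c_gold ≈ 0.972

Break-even investment rate: n + g + δ = 0.01 + 0.02 + 0.08 = 0.11.
For Cobb-Douglas, s_gold equals capital's share: s_gold = 0.24.
Setting f'(k) = n+g+δ gives 0.24·k^(0.24−1) = 0.11, hence k_gold = (0.24/0.11)^(1/0.76) ≈ 2.7913.
y_gold = 2.7913^0.24 ≈ 1.2794; c_gold = (1−0.24)·y_gold ≈ 0.9723.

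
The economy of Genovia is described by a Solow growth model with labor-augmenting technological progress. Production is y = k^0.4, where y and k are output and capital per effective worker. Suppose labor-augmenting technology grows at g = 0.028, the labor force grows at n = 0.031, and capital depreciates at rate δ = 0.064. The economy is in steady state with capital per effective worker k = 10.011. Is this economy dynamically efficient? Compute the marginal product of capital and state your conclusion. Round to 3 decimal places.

n + g + δ = 0.031 + 0.028 + 0.064 = 0.123.
MPK = 0.4·k^(0.4−1) = 0.4·10.011^(-0.6) ≈ 0.1004.
MPK < 0.123, so the economy is dynamically inefficient (over-saving).

dynamically inefficient; MPK ≈ 0.100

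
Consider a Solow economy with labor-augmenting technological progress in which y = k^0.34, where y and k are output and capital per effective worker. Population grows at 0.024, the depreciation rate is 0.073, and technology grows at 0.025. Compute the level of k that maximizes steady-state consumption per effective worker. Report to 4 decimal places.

Break-even investment rate: n + g + δ = 0.024 + 0.025 + 0.073 = 0.122.
Setting f'(k) = n+g+δ gives 0.34·k^(0.34−1) = 0.122, hence k_gold = (0.34/0.122)^(1/0.66) ≈ 4.7252.

k_gold ≈ 4.7252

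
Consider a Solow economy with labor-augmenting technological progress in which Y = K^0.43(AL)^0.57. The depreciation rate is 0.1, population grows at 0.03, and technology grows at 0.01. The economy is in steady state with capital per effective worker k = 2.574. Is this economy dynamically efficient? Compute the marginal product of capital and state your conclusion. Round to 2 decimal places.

Break-even investment rate: n + g + δ = 0.03 + 0.01 + 0.1 = 0.14.
MPK = 0.43·k^(0.43−1) = 0.43·2.574^(-0.57) ≈ 0.2509.
MPK > 0.14, so the economy is dynamically efficient (under-saving).

dynamically efficient; MPK ≈ 0.25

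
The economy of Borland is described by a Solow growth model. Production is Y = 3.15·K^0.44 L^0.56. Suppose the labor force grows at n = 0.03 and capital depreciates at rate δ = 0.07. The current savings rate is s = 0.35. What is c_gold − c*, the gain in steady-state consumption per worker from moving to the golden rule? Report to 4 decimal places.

Δc ≈ 0.4217

Break-even investment rate: n + δ = 0.03 + 0.07 = 0.1.
Current steady state (s = 0.35): k* = (0.35·3.15/0.1)^(1/0.56) ≈ 72.6759, y* = 3.15·72.6759^0.44 ≈ 20.7645, c* = (1−0.35)·20.7645 ≈ 13.4970.
At the golden rule the marginal product of capital equals n+δ: 0.44·3.15·k^(0.44−1) = 0.1. Solving, k_gold = (0.44·3.15/0.1)^(1/0.56) ≈ 109.3611.
y_gold = 3.15·109.3611^0.44 ≈ 24.8548, c_gold = y_gold − 0.1·k_gold ≈ 13.9187.
Gain: Δc = 13.9187 − 13.4970 ≈ 0.4217.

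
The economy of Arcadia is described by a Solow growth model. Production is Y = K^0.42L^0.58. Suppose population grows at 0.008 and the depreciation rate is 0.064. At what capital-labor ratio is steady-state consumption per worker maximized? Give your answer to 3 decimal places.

n + δ = 0.008 + 0.064 = 0.072.
Setting f'(k) = n+δ gives 0.42·k^(0.42−1) = 0.072, hence k_gold = (0.42/0.072)^(1/0.58) ≈ 20.9193.

k_gold ≈ 20.919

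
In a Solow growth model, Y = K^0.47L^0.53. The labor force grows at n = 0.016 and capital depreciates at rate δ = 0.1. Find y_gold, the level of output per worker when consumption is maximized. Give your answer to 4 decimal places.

y_gold ≈ 3.4582

Break-even investment rate: n + δ = 0.016 + 0.1 = 0.116.
At the golden rule the marginal product of capital equals n+δ: 0.47·k^(0.47−1) = 0.116. Solving, k_gold = (0.47/0.116)^(1/0.53) ≈ 14.0117.
Output: y_gold = k_gold^0.47 = 14.0117^0.47 ≈ 3.4582.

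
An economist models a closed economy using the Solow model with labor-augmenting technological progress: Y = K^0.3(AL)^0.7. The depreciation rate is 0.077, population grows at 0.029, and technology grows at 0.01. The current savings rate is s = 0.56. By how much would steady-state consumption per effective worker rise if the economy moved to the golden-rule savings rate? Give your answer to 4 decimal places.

Break-even investment rate: n + g + δ = 0.029 + 0.01 + 0.077 = 0.116.
Current steady state (s = 0.56): k* = (0.56/0.116)^(1/0.7) ≈ 9.4789, y* = 9.4789^0.3 ≈ 1.9635, c* = (1−0.56)·1.9635 ≈ 0.8639.
At the golden rule the marginal product of capital equals n+g+δ: 0.3·k^(0.3−1) = 0.116. Solving, k_gold = (0.3/0.116)^(1/0.7) ≈ 3.8861.
y_gold = 3.8861^0.3 ≈ 1.5026, c_gold = y_gold − 0.116·k_gold ≈ 1.0518.
Gain: Δc = 1.0518 − 0.8639 ≈ 0.1879.

Δc ≈ 0.1879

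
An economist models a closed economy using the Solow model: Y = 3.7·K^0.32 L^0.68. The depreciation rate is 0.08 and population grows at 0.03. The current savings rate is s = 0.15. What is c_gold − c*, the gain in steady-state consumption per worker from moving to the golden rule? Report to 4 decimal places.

Δc ≈ 0.9614

Break-even investment rate: n + δ = 0.03 + 0.08 = 0.11.
Current steady state (s = 0.15): k* = (0.15·3.7/0.11)^(1/0.68) ≈ 10.8063, y* = 3.7·10.8063^0.32 ≈ 7.9246, c* = (1−0.15)·7.9246 ≈ 6.7359.
At the golden rule the marginal product of capital equals n+δ: 0.32·3.7·k^(0.32−1) = 0.11. Solving, k_gold = (0.32·3.7/0.11)^(1/0.68) ≈ 32.9296.
y_gold = 3.7·32.9296^0.32 ≈ 11.3196, c_gold = y_gold − 0.11·k_gold ≈ 7.6973.
Gain: Δc = 7.6973 − 6.7359 ≈ 0.9614.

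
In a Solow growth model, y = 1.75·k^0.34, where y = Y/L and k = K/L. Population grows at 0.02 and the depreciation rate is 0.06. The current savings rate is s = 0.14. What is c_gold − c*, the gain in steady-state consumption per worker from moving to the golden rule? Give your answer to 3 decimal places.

Δc ≈ 0.568

Capital per worker breaks even when investment replaces (n + δ)·k; here n + δ = 0.08.
Current steady state (s = 0.14): k* = (0.14·1.75/0.08)^(1/0.66) ≈ 5.4510, y* = 1.75·5.4510^0.34 ≈ 3.1149, c* = (1−0.14)·3.1149 ≈ 2.6788.
Golden rule sets MPK = n+δ: 0.34·1.75·k^(0.34−1) = 0.08, so k_gold = (0.34·1.75/0.08)^(1/0.66) ≈ 20.9095.
y_gold = 1.75·20.9095^0.34 ≈ 4.9199, c_gold = y_gold − 0.08·k_gold ≈ 3.2471.
Gain: Δc = 3.2471 − 2.6788 ≈ 0.5683.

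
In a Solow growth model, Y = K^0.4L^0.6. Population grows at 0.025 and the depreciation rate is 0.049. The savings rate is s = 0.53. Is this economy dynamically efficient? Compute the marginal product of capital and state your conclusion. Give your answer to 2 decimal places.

n + δ = 0.025 + 0.049 = 0.074.
Steady-state k*: s·k^0.4 = 0.074·k gives k* = (0.53/0.074)^(1/0.6) ≈ 26.6118.
MPK = 0.4·26.6118^(-0.6) ≈ 0.0558.
MPK < n+δ = 0.074, so the economy is dynamically inefficient (over-saving).

dynamically inefficient; MPK ≈ 0.06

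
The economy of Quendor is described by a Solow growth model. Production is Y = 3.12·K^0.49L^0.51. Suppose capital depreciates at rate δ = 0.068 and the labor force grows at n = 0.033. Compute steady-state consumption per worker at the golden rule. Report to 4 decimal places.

c_gold ≈ 21.6510

The effective depreciation rate is n + δ = 0.033 + 0.068 = 0.101.
Maximizing c = f(k) − (n+δ)·k gives f'(k) = n+δ, i.e. 0.49·3.12·k^(0.49−1) = 0.101, so k_gold = (0.49·3.12/0.101)^(1/0.51) ≈ 205.9600.
y_gold = 3.12·205.9600^0.49 ≈ 42.4530.
c_gold = y_gold − (n+δ)·k_gold = 42.4530 − 0.101·205.9600 ≈ 21.6510.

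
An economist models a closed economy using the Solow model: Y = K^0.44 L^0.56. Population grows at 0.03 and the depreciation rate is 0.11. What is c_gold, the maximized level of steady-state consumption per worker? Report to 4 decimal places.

Capital per worker breaks even when investment replaces (n + δ)·k; here n + δ = 0.14.
At the golden rule the marginal product of capital equals n+δ: 0.44·k^(0.44−1) = 0.14. Solving, k_gold = (0.44/0.14)^(1/0.56) ≈ 7.7282.
y_gold = 7.7282^0.44 ≈ 2.4590.
c_gold = y_gold − (n+δ)·k_gold = 2.4590 − 0.14·7.7282 ≈ 1.3770.

c_gold ≈ 1.3770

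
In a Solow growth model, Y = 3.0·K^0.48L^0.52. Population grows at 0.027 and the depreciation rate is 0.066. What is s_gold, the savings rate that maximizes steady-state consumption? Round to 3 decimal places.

s_gold = 0.480

The effective depreciation rate is n + δ = 0.027 + 0.066 = 0.093.
At the golden rule MPK = n+δ, and in any Cobb-Douglas steady state s = (n+δ)·k/y = MPK·k/y = capital's share 0.48.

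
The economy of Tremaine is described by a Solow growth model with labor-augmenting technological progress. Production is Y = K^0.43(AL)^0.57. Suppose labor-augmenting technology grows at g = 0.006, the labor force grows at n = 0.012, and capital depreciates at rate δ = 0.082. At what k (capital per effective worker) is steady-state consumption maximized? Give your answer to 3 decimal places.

The effective depreciation rate is n + g + δ = 0.012 + 0.006 + 0.082 = 0.1.
At the golden rule the marginal product of capital equals n+g+δ: 0.43·k^(0.43−1) = 0.1. Solving, k_gold = (0.43/0.1)^(1/0.57) ≈ 12.9225.

k_gold ≈ 12.923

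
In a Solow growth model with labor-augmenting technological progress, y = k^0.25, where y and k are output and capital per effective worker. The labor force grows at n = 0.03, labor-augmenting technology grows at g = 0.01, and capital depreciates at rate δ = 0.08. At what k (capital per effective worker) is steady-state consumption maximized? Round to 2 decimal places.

k_gold ≈ 2.66

n + g + δ = 0.03 + 0.01 + 0.08 = 0.12.
Setting f'(k) = n+g+δ gives 0.25·k^(0.25−1) = 0.12, hence k_gold = (0.25/0.12)^(1/0.75) ≈ 2.6608.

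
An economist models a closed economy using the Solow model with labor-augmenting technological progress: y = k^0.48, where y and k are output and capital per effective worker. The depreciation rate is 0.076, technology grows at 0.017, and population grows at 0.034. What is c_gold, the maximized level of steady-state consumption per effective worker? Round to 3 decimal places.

c_gold ≈ 1.774

Break-even investment rate: n + g + δ = 0.034 + 0.017 + 0.076 = 0.127.
Maximizing c = f(k) − (n+g+δ)·k gives f'(k) = n+g+δ, i.e. 0.48·k^(0.48−1) = 0.127, so k_gold = (0.48/0.127)^(1/0.52) ≈ 12.8961.
y_gold = 12.8961^0.48 ≈ 3.4121.
c_gold = y_gold − (n+g+δ)·k_gold = 3.4121 − 0.127·12.8961 ≈ 1.7743.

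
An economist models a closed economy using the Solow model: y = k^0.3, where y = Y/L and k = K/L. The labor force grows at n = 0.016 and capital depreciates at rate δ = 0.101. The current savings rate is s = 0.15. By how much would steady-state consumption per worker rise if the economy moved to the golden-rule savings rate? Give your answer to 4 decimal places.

Δc ≈ 0.1025

n + δ = 0.016 + 0.101 = 0.117.
Current steady state (s = 0.15): k* = (0.15/0.117)^(1/0.7) ≈ 1.4261, y* = 1.4261^0.3 ≈ 1.1124, c* = (1−0.15)·1.1124 ≈ 0.9455.
At the golden rule the marginal product of capital equals n+δ: 0.3·k^(0.3−1) = 0.117. Solving, k_gold = (0.3/0.117)^(1/0.7) ≈ 3.8388.
y_gold = 3.8388^0.3 ≈ 1.4971, c_gold = y_gold − 0.117·k_gold ≈ 1.0480.
Gain: Δc = 1.0480 − 0.9455 ≈ 0.1025.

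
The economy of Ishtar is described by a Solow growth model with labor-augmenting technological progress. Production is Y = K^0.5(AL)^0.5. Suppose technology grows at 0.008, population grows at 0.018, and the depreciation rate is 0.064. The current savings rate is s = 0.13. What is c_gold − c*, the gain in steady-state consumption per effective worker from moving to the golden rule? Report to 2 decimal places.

The effective depreciation rate is n + g + δ = 0.018 + 0.008 + 0.064 = 0.09.
Current steady state (s = 0.13): k* = (0.13/0.09)^(1/0.5) ≈ 2.0864, y* = 2.0864^0.5 ≈ 1.4444, c* = (1−0.13)·1.4444 ≈ 1.2567.
Setting f'(k) = n+g+δ gives 0.5·k^(0.5−1) = 0.09, hence k_gold = (0.5/0.09)^(1/0.5) ≈ 30.8642.
y_gold = 30.8642^0.5 ≈ 5.5556, c_gold = y_gold − 0.09·k_gold ≈ 2.7778.
Gain: Δc = 2.7778 − 1.2567 ≈ 1.5211.

Δc ≈ 1.52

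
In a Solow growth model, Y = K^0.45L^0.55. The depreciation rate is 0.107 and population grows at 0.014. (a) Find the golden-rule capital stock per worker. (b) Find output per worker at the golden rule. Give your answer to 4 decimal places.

The effective depreciation rate is n + δ = 0.014 + 0.107 = 0.121.
Setting f'(k) = n+δ gives 0.45·k^(0.45−1) = 0.121, hence k_gold = (0.45/0.121)^(1/0.55) ≈ 10.8928.
y_gold = 10.8928^0.45 ≈ 2.9290.

(a) k_gold ≈ 10.8928; (b) y_gold ≈ 2.9290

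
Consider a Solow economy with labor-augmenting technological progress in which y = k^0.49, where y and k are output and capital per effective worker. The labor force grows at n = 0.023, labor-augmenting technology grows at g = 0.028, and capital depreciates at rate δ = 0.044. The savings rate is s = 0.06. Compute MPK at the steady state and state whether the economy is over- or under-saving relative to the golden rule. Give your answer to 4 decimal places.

Break-even investment rate: n + g + δ = 0.023 + 0.028 + 0.044 = 0.095.
Steady-state k*: s·k^0.49 = 0.095·k gives k* = (0.06/0.095)^(1/0.51) ≈ 0.4061.
MPK = 0.49·0.4061^(-0.51) ≈ 0.7758.
MPK > n+g+δ = 0.095, so the economy is dynamically efficient (under-saving).

under-saving; MPK ≈ 0.7758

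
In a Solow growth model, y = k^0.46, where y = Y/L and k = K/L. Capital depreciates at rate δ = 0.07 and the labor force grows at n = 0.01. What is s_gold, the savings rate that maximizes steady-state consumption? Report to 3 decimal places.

The effective depreciation rate is n + δ = 0.01 + 0.07 = 0.08.
At the golden rule MPK = n+δ, and in any Cobb-Douglas steady state s = (n+δ)·k/y = MPK·k/y = capital's share 0.46.

s_gold = 0.460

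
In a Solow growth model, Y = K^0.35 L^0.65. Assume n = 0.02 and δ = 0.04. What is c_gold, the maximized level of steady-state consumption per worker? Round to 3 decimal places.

The effective depreciation rate is n + δ = 0.02 + 0.04 = 0.06.
Setting f'(k) = n+δ gives 0.35·k^(0.35−1) = 0.06, hence k_gold = (0.35/0.06)^(1/0.65) ≈ 15.0776.
y_gold = 15.0776^0.35 ≈ 2.5847.
c_gold = y_gold − (n+δ)·k_gold = 2.5847 − 0.06·15.0776 ≈ 1.6801.

c_gold ≈ 1.680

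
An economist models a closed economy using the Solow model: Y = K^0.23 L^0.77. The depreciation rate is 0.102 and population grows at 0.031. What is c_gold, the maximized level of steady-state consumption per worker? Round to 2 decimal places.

n + δ = 0.031 + 0.102 = 0.133.
Setting f'(k) = n+δ gives 0.23·k^(0.23−1) = 0.133, hence k_gold = (0.23/0.133)^(1/0.77) ≈ 2.0367.
y_gold = 2.0367^0.23 ≈ 1.1778.
c_gold = y_gold − (n+δ)·k_gold = 1.1778 − 0.133·2.0367 ≈ 0.9069.

c_gold ≈ 0.91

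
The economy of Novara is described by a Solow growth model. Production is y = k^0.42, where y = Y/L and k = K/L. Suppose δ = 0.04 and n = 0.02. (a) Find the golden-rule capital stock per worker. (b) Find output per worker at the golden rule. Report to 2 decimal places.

(a) k_gold ≈ 28.65; (b) y_gold ≈ 4.09

n + δ = 0.02 + 0.04 = 0.06.
At the golden rule the marginal product of capital equals n+δ: 0.42·k^(0.42−1) = 0.06. Solving, k_gold = (0.42/0.06)^(1/0.58) ≈ 28.6461.
y_gold = 28.6461^0.42 ≈ 4.0923.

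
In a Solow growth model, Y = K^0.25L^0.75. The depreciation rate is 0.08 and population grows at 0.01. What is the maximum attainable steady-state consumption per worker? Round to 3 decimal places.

Capital per worker breaks even when investment replaces (n + δ)·k; here n + δ = 0.09.
At the golden rule the marginal product of capital equals n+δ: 0.25·k^(0.25−1) = 0.09. Solving, k_gold = (0.25/0.09)^(1/0.75) ≈ 3.9048.
y_gold = 3.9048^0.25 ≈ 1.4057.
c_gold = y_gold − (n+δ)·k_gold = 1.4057 − 0.09·3.9048 ≈ 1.0543.

c_gold ≈ 1.054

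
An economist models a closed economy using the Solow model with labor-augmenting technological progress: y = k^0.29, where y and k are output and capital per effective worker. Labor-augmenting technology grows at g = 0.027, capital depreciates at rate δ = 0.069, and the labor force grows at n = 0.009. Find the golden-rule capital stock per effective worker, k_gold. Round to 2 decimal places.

The effective depreciation rate is n + g + δ = 0.009 + 0.027 + 0.069 = 0.105.
Maximizing c = f(k) − (n+g+δ)·k gives f'(k) = n+g+δ, i.e. 0.29·k^(0.29−1) = 0.105, so k_gold = (0.29/0.105)^(1/0.71) ≈ 4.1824.

k_gold ≈ 4.18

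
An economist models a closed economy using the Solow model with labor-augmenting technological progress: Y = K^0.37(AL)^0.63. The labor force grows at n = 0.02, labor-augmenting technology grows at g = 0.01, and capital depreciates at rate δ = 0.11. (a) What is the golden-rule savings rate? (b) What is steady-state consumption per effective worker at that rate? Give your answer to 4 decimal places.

(a) s_gold = 0.3700; (b) c_gold ≈ 1.1149

Capital per effective worker breaks even when investment replaces (n + g + δ)·k; here n + g + δ = 0.14.
For Cobb-Douglas, s_gold equals capital's share: s_gold = 0.37.
Golden rule sets MPK = n+g+δ: 0.37·k^(0.37−1) = 0.14, so k_gold = (0.37/0.14)^(1/0.63) ≈ 4.6769.
y_gold = 4.6769^0.37 ≈ 1.7696; c_gold = (1−0.37)·y_gold ≈ 1.1149.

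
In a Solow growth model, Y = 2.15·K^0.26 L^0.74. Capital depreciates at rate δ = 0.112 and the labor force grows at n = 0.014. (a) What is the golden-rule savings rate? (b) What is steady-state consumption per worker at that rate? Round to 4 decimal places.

(a) s_gold = 0.2600; (b) c_gold ≈ 2.6854

Break-even investment rate: n + δ = 0.014 + 0.112 = 0.126.
For Cobb-Douglas, s_gold equals capital's share: s_gold = 0.26.
Golden rule sets MPK = n+δ: 0.26·2.15·k^(0.26−1) = 0.126, so k_gold = (0.26·2.15/0.126)^(1/0.74) ≈ 7.4882.
y_gold = 2.15·7.4882^0.26 ≈ 3.6289; c_gold = (1−0.26)·y_gold ≈ 2.6854.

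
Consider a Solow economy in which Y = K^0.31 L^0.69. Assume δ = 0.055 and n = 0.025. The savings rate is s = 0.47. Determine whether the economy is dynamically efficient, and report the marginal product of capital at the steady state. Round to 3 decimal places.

Break-even investment rate: n + δ = 0.025 + 0.055 = 0.08.
Steady-state k*: s·k^0.31 = 0.08·k gives k* = (0.47/0.08)^(1/0.69) ≈ 13.0168.
MPK = 0.31·13.0168^(-0.69) ≈ 0.0528.
MPK < n+δ = 0.08, so the economy is dynamically inefficient (over-saving).

dynamically inefficient; MPK ≈ 0.053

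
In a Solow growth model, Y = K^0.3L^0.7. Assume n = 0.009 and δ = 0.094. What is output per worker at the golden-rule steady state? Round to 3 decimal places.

Break-even investment rate: n + δ = 0.009 + 0.094 = 0.103.
Maximizing c = f(k) − (n+δ)·k gives f'(k) = n+δ, i.e. 0.3·k^(0.3−1) = 0.103, so k_gold = (0.3/0.103)^(1/0.7) ≈ 4.6054.
Output: y_gold = k_gold^0.3 = 4.6054^0.3 ≈ 1.5812.

y_gold ≈ 1.581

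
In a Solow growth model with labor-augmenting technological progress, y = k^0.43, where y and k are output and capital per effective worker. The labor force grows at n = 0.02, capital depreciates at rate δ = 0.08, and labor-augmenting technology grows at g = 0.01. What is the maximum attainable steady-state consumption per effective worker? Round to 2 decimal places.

Capital per effective worker breaks even when investment replaces (n + g + δ)·k; here n + g + δ = 0.11.
Setting f'(k) = n+g+δ gives 0.43·k^(0.43−1) = 0.11, hence k_gold = (0.43/0.11)^(1/0.57) ≈ 10.9328.
y_gold = 10.9328^0.43 ≈ 2.7968.
c_gold = y_gold − (n+g+δ)·k_gold = 2.7968 − 0.11·10.9328 ≈ 1.5941.

c_gold ≈ 1.59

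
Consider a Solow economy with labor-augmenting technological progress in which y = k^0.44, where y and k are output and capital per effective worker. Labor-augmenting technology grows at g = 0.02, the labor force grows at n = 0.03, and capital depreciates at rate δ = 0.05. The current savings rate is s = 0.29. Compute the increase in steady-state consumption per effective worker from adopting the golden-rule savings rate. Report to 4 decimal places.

Δc ≈ 0.1548

Break-even investment rate: n + g + δ = 0.03 + 0.02 + 0.05 = 0.1.
Current steady state (s = 0.29): k* = (0.29/0.1)^(1/0.56) ≈ 6.6944, y* = 6.6944^0.44 ≈ 2.3084, c* = (1−0.29)·2.3084 ≈ 1.6390.
Maximizing c = f(k) − (n+g+δ)·k gives f'(k) = n+g+δ, i.e. 0.44·k^(0.44−1) = 0.1, so k_gold = (0.44/0.1)^(1/0.56) ≈ 14.0936.
y_gold = 14.0936^0.44 ≈ 3.2031, c_gold = y_gold − 0.1·k_gold ≈ 1.7937.
Gain: Δc = 1.7937 − 1.6390 ≈ 0.1548.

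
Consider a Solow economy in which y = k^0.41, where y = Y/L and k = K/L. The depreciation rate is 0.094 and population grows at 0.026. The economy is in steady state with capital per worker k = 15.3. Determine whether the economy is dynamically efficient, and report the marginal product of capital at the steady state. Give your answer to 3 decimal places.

dynamically inefficient; MPK ≈ 0.082

The effective depreciation rate is n + δ = 0.026 + 0.094 = 0.12.
MPK = 0.41·k^(0.41−1) = 0.41·15.3^(-0.59) ≈ 0.0820.
MPK < 0.12, so the economy is dynamically inefficient (over-saving).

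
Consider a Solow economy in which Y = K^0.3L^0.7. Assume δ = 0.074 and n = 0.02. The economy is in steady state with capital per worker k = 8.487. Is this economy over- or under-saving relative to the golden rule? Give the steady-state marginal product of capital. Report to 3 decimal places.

over-saving; MPK ≈ 0.067

n + δ = 0.02 + 0.074 = 0.094.
MPK = 0.3·k^(0.3−1) = 0.3·8.487^(-0.7) ≈ 0.0671.
MPK < 0.094, so the economy is dynamically inefficient (over-saving).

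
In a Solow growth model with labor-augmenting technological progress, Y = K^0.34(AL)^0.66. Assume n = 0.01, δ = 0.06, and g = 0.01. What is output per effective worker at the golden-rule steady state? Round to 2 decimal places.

Break-even investment rate: n + g + δ = 0.01 + 0.01 + 0.06 = 0.08.
Golden rule sets MPK = n+g+δ: 0.34·k^(0.34−1) = 0.08, so k_gold = (0.34/0.08)^(1/0.66) ≈ 8.9558.
Output: y_gold = k_gold^0.34 = 8.9558^0.34 ≈ 2.1072.

y_gold ≈ 2.11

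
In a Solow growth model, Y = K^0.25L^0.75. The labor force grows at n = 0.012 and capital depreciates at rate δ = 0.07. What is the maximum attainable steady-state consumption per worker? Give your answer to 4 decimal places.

Capital per worker breaks even when investment replaces (n + δ)·k; here n + δ = 0.082.
At the golden rule the marginal product of capital equals n+δ: 0.25·k^(0.25−1) = 0.082. Solving, k_gold = (0.25/0.082)^(1/0.75) ≈ 4.4208.
y_gold = 4.4208^0.25 ≈ 1.4500.
c_gold = y_gold − (n+δ)·k_gold = 1.4500 − 0.082·4.4208 ≈ 1.0875.

c_gold ≈ 1.0875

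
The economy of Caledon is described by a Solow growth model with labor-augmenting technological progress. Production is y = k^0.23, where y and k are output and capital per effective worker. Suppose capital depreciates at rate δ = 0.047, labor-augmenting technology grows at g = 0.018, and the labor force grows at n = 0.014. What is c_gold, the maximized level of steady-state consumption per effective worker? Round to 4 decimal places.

Capital per effective worker breaks even when investment replaces (n + g + δ)·k; here n + g + δ = 0.079.
Golden rule sets MPK = n+g+δ: 0.23·k^(0.23−1) = 0.079, so k_gold = (0.23/0.079)^(1/0.77) ≈ 4.0062.
y_gold = 4.0062^0.23 ≈ 1.3760.
c_gold = y_gold − (n+g+δ)·k_gold = 1.3760 − 0.079·4.0062 ≈ 1.0595.

c_gold ≈ 1.0595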